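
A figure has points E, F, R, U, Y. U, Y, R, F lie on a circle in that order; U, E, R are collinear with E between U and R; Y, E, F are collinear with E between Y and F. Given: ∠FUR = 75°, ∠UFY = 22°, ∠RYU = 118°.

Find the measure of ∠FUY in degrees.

∠FUY = 115°

1. ∠RFU = 62°  [cyclic UYRF, opposite ∠Y+∠F]
2. ∠FRU = 43°  [△URF]
3. ∠FYU = 43°  [same arc UF]
4. ∠FUY = 115°  [△UYF]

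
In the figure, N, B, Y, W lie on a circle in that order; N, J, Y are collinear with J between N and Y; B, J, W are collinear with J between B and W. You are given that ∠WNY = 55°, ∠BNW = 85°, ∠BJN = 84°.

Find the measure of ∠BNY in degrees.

1. ∠WBY = 55°  [same arc YW]
2. ∠BYW = 95°  [cyclic NBYW, opposite ∠N+∠Y]
3. ∠BWY = 30°  [△BYW]
4. ∠BNY = 30°  [same arc BY]

∠BNY = 30°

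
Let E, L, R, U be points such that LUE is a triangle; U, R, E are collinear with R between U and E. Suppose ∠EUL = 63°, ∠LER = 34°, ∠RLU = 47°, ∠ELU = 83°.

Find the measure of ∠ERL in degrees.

1. ∠LUR = 63°  [R on ray UE]
2. ∠LRU = 70°  [△LUR]
3. ∠ERL = 110°  [linear pair at R on UE]

∠ERL = 110°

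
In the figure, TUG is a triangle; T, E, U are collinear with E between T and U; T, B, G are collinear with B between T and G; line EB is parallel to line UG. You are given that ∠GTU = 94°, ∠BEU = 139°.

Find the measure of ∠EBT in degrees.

1. ∠BTE = 94°  [E on TU, B on TG]
2. ∠BET = 41°  [linear pair at E on TU]
3. ∠EBT = 45°  [△TEB]

∠EBT = 45°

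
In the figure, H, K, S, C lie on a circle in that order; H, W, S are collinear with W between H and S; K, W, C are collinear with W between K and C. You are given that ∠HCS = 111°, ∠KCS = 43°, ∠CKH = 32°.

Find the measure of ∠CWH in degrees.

∠CWH = 75°

1. ∠HKS = 69°  [cyclic HKSC, opposite ∠K+∠C]
2. ∠KHS = 43°  [same arc KS]
3. ∠CSH = 32°  [same arc HC]
4. ∠HSK = 68°  [△HKS]
5. ∠CHS = 37°  [△HSC]
6. ∠HCK = 68°  [same arc HK]
7. ∠CWH = 75°  [△HWC]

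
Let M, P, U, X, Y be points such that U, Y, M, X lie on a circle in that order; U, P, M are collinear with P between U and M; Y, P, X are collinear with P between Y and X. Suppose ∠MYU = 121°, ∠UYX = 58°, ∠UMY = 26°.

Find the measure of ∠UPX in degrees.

1. ∠MXU = 59°  [cyclic UYMX, opposite ∠Y+∠X]
2. ∠UMX = 58°  [same arc UX]
3. ∠UXY = 26°  [same arc UY]
4. ∠MUX = 63°  [△UMX]
5. ∠UPX = 91°  [△UPX]

∠UPX = 91°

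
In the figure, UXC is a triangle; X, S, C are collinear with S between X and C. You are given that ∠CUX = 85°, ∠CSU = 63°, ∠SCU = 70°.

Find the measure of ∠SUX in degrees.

∠SUX = 38°

1. ∠USX = 117°  [linear pair at S on XC]
2. ∠UCX = 70°  [S on ray CX]
3. ∠CXU = 25°  [△UXC]
4. ∠SXU = 25°  [S on ray XC]
5. ∠SUX = 38°  [△UXS]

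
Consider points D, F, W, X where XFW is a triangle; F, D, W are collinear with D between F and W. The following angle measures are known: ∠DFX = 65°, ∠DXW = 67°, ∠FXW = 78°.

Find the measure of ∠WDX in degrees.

∠WDX = 76°

1. ∠WFX = 65°  [D on ray FW]
2. ∠FWX = 37°  [△XFW]
3. ∠DWX = 37°  [D on ray WF]
4. ∠WDX = 76°  [△XDW]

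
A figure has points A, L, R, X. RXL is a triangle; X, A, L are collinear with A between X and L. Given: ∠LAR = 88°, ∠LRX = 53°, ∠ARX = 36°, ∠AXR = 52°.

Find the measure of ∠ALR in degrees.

∠ALR = 75°

1. ∠LXR = 52°  [A on ray XL]
2. ∠RLX = 75°  [△RXL]
3. ∠ALR = 75°  [A on ray LX]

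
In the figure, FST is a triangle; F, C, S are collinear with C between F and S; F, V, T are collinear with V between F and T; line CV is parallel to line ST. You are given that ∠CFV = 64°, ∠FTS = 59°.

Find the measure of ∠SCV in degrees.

1. ∠SFT = 64°  [C on FS, V on FT]
2. ∠FST = 57°  [△FST]
3. ∠FCV = 57°  [CV∥ST, corresponding at C]
4. ∠SCV = 123°  [linear pair at C on FS]

∠SCV = 123°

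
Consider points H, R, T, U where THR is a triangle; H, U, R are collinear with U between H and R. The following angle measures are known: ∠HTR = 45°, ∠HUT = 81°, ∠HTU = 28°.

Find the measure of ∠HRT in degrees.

∠HRT = 64°

1. ∠THU = 71°  [△THU]
2. ∠RHT = 71°  [U on ray HR]
3. ∠HRT = 64°  [△THR]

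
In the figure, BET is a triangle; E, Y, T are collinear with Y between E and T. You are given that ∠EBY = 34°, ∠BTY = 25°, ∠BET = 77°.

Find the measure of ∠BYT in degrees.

∠BYT = 111°

1. ∠BEY = 77°  [Y on ray ET]
2. ∠BYE = 69°  [△BEY]
3. ∠BYT = 111°  [linear pair at Y on ET]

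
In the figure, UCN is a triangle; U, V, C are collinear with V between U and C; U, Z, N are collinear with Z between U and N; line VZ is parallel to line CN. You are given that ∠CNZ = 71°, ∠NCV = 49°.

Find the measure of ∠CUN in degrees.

∠CUN = 60°

1. ∠CNU = 71°  [Z on ray NU]
2. ∠NCU = 49°  [V on ray CU]
3. ∠CUN = 60°  [△UCN]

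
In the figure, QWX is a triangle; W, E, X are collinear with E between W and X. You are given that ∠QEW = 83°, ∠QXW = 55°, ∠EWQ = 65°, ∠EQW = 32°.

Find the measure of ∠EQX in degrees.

1. ∠QEX = 97°  [linear pair at E on WX]
2. ∠EXQ = 55°  [E on ray XW]
3. ∠EQX = 28°  [△QEX]

∠EQX = 28°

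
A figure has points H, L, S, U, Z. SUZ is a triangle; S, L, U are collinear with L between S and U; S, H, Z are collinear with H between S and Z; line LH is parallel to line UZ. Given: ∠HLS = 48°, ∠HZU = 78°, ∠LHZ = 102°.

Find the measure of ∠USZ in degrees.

1. ∠SUZ = 48°  [LH∥UZ, corresponding at L]
2. ∠SZU = 78°  [H on ray ZS]
3. ∠USZ = 54°  [△SUZ]

∠USZ = 54°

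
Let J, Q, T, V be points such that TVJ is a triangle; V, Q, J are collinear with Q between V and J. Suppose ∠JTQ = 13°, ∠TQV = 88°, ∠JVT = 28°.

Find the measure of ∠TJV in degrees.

∠TJV = 75°

1. ∠JQT = 92°  [linear pair at Q on VJ]
2. ∠QJT = 75°  [△TQJ]
3. ∠TJV = 75°  [Q on ray JV]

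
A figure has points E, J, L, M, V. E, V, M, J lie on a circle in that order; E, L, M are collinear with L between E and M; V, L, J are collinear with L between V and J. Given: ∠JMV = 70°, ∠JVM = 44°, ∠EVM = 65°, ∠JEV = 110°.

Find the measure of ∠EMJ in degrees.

∠EMJ = 21°

1. ∠JEM = 44°  [same arc MJ]
2. ∠EJM = 115°  [cyclic EVMJ, opposite ∠V+∠J]
3. ∠EMJ = 21°  [△EMJ]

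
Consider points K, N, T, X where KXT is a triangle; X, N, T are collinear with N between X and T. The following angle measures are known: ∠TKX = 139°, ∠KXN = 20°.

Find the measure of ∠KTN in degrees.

∠KTN = 21°

1. ∠KXT = 20°  [N on ray XT]
2. ∠KTX = 21°  [△KXT]
3. ∠KTN = 21°  [N on ray TX]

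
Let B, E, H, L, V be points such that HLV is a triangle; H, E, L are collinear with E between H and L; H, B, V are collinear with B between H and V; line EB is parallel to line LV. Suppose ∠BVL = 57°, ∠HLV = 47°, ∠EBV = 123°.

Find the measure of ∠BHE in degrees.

∠BHE = 76°

1. ∠HVL = 57°  [B on ray VH]
2. ∠LHV = 76°  [△HLV]
3. ∠BHE = 76°  [E on HL, B on HV]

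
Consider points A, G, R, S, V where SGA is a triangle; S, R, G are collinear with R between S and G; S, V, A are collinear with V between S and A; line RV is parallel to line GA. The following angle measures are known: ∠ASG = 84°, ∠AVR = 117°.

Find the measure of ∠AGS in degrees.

1. ∠RSV = 84°  [R on SG, V on SA]
2. ∠RVS = 63°  [linear pair at V on SA]
3. ∠SRV = 33°  [△SRV]
4. ∠AGS = 33°  [RV∥GA, corresponding at R]

∠AGS = 33°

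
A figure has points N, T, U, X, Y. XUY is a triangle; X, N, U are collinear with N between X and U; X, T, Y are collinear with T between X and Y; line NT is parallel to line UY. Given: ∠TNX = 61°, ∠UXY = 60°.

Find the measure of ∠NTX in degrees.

∠NTX = 59°

1. ∠XUY = 61°  [NT∥UY, corresponding at N]
2. ∠UYX = 59°  [△XUY]
3. ∠NTX = 59°  [NT∥UY, corresponding at T]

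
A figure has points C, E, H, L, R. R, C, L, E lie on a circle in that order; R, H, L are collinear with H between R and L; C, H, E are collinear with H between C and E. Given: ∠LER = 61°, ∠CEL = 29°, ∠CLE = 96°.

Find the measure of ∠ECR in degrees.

1. ∠LCR = 119°  [cyclic RCLE, opposite ∠C+∠E]
2. ∠CRL = 29°  [same arc CL]
3. ∠CRE = 84°  [cyclic RCLE, opposite ∠R+∠L]
4. ∠CLR = 32°  [△RCL]
5. ∠CER = 32°  [same arc RC]
6. ∠ECR = 64°  [△RCE]

∠ECR = 64°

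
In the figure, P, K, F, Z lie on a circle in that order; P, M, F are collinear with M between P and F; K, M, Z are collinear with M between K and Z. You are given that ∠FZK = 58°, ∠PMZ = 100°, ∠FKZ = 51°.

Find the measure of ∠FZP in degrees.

∠FZP = 87°

1. ∠FMZ = 80°  [linear pair at M on PF]
2. ∠FPZ = 51°  [same arc FZ]
3. ∠PFZ = 42°  [△FMZ]
4. ∠FZP = 87°  [△PFZ]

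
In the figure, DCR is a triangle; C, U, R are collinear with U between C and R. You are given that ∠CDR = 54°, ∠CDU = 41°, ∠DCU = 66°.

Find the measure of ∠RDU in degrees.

1. ∠CUD = 73°  [△DCU]
2. ∠DCR = 66°  [U on ray CR]
3. ∠DUR = 107°  [linear pair at U on CR]
4. ∠CRD = 60°  [△DCR]
5. ∠DRU = 60°  [U on ray RC]
6. ∠RDU = 13°  [△DUR]

∠RDU = 13°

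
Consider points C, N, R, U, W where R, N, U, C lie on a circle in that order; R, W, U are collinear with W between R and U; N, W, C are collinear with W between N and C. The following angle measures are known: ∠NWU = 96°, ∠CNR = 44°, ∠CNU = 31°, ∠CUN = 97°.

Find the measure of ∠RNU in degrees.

∠RNU = 75°

1. ∠NWR = 84°  [linear pair at W on RU]
2. ∠NUR = 53°  [△NWU]
3. ∠NRU = 52°  [△RWN]
4. ∠RNU = 75°  [△RNU]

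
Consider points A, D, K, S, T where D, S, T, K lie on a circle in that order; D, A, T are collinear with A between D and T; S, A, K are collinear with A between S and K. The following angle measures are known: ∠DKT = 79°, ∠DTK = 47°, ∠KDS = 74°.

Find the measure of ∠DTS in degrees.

1. ∠DSK = 47°  [same arc DK]
2. ∠DKS = 59°  [△DSK]
3. ∠DTS = 59°  [same arc DS]

∠DTS = 59°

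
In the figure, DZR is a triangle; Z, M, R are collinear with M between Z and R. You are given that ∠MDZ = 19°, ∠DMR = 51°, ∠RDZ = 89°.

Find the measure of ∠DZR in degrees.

1. ∠DMZ = 129°  [linear pair at M on ZR]
2. ∠DZM = 32°  [△DZM]
3. ∠DZR = 32°  [M on ray ZR]

∠DZR = 32°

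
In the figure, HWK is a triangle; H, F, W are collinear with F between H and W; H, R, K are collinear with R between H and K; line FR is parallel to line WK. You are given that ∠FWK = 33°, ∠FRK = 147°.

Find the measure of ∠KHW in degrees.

∠KHW = 114°

1. ∠HWK = 33°  [F on ray WH]
2. ∠FRH = 33°  [linear pair at R on HK]
3. ∠HFR = 33°  [FR∥WK, corresponding at F]
4. ∠FHR = 114°  [△HFR]
5. ∠KHW = 114°  [F on HW, R on HK]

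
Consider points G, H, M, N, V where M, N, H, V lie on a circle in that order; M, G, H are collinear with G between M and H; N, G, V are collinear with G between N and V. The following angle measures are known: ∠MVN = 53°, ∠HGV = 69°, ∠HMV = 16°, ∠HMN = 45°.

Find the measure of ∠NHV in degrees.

1. ∠HNV = 16°  [same arc HV]
2. ∠HVN = 45°  [same arc NH]
3. ∠NHV = 119°  [△NHV]

∠NHV = 119°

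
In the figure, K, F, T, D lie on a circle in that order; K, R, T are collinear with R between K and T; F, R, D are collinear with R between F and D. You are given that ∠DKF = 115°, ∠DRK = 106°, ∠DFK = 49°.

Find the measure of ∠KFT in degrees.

1. ∠FDK = 16°  [△KFD]
2. ∠DKT = 58°  [△KRD]
3. ∠DTK = 49°  [same arc KD]
4. ∠KDT = 73°  [△KTD]
5. ∠KFT = 107°  [cyclic KFTD, opposite ∠F+∠D]

∠KFT = 107°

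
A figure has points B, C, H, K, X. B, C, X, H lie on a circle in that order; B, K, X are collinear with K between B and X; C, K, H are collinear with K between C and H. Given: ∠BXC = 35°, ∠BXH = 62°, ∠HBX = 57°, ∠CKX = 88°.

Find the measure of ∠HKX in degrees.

1. ∠BHC = 35°  [same arc BC]
2. ∠BKH = 88°  [△BKH]
3. ∠HKX = 92°  [linear pair at K on BX]

∠HKX = 92°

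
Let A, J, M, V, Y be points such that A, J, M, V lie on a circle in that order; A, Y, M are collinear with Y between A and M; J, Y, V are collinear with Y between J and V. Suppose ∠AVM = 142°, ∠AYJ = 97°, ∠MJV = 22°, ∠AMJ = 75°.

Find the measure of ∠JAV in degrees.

∠JAV = 89°

1. ∠AJM = 38°  [cyclic AJMV, opposite ∠J+∠V]
2. ∠AVJ = 75°  [same arc AJ]
3. ∠JAM = 67°  [△AJM]
4. ∠AJV = 16°  [△AYJ]
5. ∠JAV = 89°  [△AJV]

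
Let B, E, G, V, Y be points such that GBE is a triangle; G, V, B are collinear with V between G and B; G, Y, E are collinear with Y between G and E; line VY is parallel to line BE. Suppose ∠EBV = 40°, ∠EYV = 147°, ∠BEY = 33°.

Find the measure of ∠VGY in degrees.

∠VGY = 107°

1. ∠EBG = 40°  [V on ray BG]
2. ∠GYV = 33°  [linear pair at Y on GE]
3. ∠GVY = 40°  [VY∥BE, corresponding at V]
4. ∠VGY = 107°  [△GVY]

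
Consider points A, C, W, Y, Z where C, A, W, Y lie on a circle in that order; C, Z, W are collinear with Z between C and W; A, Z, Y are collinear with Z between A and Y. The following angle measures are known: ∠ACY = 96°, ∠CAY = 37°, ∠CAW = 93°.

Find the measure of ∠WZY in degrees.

∠WZY = 103°

1. ∠AYC = 47°  [△CAY]
2. ∠CWY = 37°  [same arc CY]
3. ∠CYW = 87°  [cyclic CAWY, opposite ∠A+∠Y]
4. ∠WCY = 56°  [△CWY]
5. ∠CZY = 77°  [△CZY]
6. ∠WZY = 103°  [linear pair at Z on CW]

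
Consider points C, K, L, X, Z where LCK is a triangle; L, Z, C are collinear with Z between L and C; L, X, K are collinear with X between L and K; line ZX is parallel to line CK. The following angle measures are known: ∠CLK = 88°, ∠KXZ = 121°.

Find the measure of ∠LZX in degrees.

1. ∠XLZ = 88°  [Z on LC, X on LK]
2. ∠LXZ = 59°  [linear pair at X on LK]
3. ∠LZX = 33°  [△LZX]

∠LZX = 33°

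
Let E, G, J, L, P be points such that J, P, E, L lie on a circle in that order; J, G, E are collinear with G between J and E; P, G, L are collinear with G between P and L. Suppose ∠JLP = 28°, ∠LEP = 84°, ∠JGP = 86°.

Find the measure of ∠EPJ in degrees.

∠EPJ = 114°

1. ∠JEP = 28°  [same arc JP]
2. ∠LJP = 96°  [cyclic JPEL, opposite ∠J+∠E]
3. ∠JPL = 56°  [△JPL]
4. ∠EJP = 38°  [△JGP]
5. ∠EPJ = 114°  [△JPE]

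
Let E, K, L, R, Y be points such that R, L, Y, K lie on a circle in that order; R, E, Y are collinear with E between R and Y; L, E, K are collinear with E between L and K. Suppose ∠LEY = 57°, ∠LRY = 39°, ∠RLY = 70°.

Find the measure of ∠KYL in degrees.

1. ∠LKY = 39°  [same arc LY]
2. ∠LYR = 71°  [△RLY]
3. ∠KLY = 52°  [△LEY]
4. ∠KYL = 89°  [△LYK]

∠KYL = 89°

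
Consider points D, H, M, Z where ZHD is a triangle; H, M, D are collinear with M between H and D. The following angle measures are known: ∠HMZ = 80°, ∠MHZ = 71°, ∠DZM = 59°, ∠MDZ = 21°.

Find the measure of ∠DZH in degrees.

∠DZH = 88°

1. ∠DHZ = 71°  [M on ray HD]
2. ∠HDZ = 21°  [M on ray DH]
3. ∠DZH = 88°  [△ZHD]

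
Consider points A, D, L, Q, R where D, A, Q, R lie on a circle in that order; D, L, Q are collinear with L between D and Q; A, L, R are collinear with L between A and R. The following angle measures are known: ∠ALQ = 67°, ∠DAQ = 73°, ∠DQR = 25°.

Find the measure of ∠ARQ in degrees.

∠ARQ = 42°

1. ∠DLR = 67°  [vertical angles at L]
2. ∠QLR = 113°  [linear pair at L on DQ]
3. ∠ARQ = 42°  [△QLR]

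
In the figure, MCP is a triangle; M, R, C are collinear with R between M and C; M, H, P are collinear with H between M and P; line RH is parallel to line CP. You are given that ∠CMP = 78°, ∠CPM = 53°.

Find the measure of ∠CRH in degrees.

1. ∠MCP = 49°  [△MCP]
2. ∠HRM = 49°  [RH∥CP, corresponding at R]
3. ∠CRH = 131°  [linear pair at R on MC]

∠CRH = 131°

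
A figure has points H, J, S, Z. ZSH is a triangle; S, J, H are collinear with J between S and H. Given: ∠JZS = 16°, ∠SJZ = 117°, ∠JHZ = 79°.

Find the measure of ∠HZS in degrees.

∠HZS = 54°

1. ∠JSZ = 47°  [△ZSJ]
2. ∠SHZ = 79°  [J on ray HS]
3. ∠HSZ = 47°  [J on ray SH]
4. ∠HZS = 54°  [△ZSH]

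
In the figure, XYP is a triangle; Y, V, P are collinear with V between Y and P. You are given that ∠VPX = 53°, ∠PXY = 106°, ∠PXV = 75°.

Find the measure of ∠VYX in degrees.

∠VYX = 21°

1. ∠XPY = 53°  [V on ray PY]
2. ∠PYX = 21°  [△XYP]
3. ∠VYX = 21°  [V on ray YP]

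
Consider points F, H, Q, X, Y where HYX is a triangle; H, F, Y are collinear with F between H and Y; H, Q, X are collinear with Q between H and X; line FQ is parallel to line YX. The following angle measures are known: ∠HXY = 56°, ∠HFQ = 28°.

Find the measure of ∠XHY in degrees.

∠XHY = 96°

1. ∠FQH = 56°  [FQ∥YX, corresponding at Q]
2. ∠FHQ = 96°  [△HFQ]
3. ∠XHY = 96°  [F on HY, Q on HX]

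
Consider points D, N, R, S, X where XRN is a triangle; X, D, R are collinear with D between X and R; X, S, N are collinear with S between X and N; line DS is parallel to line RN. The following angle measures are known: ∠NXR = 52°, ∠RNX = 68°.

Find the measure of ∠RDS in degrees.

∠RDS = 120°

1. ∠NRX = 60°  [△XRN]
2. ∠SDX = 60°  [DS∥RN, corresponding at D]
3. ∠RDS = 120°  [linear pair at D on XR]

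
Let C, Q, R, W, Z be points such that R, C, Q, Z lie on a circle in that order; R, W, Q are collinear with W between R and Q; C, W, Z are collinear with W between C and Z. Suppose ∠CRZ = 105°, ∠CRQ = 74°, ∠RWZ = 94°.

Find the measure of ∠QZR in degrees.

∠QZR = 129°

1. ∠CQZ = 75°  [cyclic RCQZ, opposite ∠R+∠Q]
2. ∠CZQ = 74°  [same arc CQ]
3. ∠QWZ = 86°  [linear pair at W on RQ]
4. ∠QCZ = 31°  [△CQZ]
5. ∠RQZ = 20°  [△QWZ]
6. ∠QRZ = 31°  [same arc QZ]
7. ∠QZR = 129°  [△RQZ]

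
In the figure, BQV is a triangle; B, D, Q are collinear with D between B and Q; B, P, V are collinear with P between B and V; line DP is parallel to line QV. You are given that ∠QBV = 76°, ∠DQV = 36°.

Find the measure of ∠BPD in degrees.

∠BPD = 68°

1. ∠BQV = 36°  [D on ray QB]
2. ∠BVQ = 68°  [△BQV]
3. ∠BPD = 68°  [DP∥QV, corresponding at P]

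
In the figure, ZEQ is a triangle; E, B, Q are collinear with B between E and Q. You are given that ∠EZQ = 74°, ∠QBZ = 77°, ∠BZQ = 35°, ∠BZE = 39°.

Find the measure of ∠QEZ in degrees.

1. ∠EBZ = 103°  [linear pair at B on EQ]
2. ∠BEZ = 38°  [△ZEB]
3. ∠QEZ = 38°  [B on ray EQ]

∠QEZ = 38°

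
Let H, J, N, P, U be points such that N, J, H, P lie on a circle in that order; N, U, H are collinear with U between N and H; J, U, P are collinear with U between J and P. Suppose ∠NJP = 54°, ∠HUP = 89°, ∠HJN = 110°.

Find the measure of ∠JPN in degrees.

∠JPN = 33°

1. ∠NHP = 54°  [same arc NP]
2. ∠NUP = 91°  [linear pair at U on NH]
3. ∠HPN = 70°  [cyclic NJHP, opposite ∠J+∠P]
4. ∠HNP = 56°  [△NHP]
5. ∠JPN = 33°  [△NUP]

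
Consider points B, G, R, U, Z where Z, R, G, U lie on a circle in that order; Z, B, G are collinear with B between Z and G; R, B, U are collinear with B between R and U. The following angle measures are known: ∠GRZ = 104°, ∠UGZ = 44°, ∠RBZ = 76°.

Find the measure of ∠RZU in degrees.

∠RZU = 120°

1. ∠GUZ = 76°  [cyclic ZRGU, opposite ∠R+∠U]
2. ∠GZU = 60°  [△ZGU]
3. ∠GBU = 76°  [vertical angles at B]
4. ∠GRU = 60°  [same arc GU]
5. ∠GUR = 60°  [△GBU]
6. ∠RGU = 60°  [△RGU]
7. ∠RZU = 120°  [cyclic ZRGU, opposite ∠Z+∠G]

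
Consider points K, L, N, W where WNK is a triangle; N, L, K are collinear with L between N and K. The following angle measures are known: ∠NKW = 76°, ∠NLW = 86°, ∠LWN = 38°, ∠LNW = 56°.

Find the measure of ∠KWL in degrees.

∠KWL = 10°

1. ∠LKW = 76°  [L on ray KN]
2. ∠KLW = 94°  [linear pair at L on NK]
3. ∠KWL = 10°  [△WLK]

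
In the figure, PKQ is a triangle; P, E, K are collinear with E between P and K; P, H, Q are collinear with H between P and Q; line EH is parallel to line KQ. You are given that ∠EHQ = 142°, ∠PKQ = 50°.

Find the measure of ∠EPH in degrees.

∠EPH = 92°

1. ∠EHP = 38°  [linear pair at H on PQ]
2. ∠HEP = 50°  [EH∥KQ, corresponding at E]
3. ∠EPH = 92°  [△PEH]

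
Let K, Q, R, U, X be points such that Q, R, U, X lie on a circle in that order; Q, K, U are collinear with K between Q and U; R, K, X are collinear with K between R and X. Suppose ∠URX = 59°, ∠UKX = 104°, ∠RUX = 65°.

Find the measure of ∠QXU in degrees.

∠QXU = 101°

1. ∠UQX = 59°  [same arc UX]
2. ∠RXU = 56°  [△RUX]
3. ∠QUX = 20°  [△UKX]
4. ∠QXU = 101°  [△QUX]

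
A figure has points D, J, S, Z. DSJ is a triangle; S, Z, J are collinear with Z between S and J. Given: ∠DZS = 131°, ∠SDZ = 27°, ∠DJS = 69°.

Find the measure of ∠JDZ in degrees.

∠JDZ = 62°

1. ∠DZJ = 49°  [linear pair at Z on SJ]
2. ∠DJZ = 69°  [Z on ray JS]
3. ∠JDZ = 62°  [△DZJ]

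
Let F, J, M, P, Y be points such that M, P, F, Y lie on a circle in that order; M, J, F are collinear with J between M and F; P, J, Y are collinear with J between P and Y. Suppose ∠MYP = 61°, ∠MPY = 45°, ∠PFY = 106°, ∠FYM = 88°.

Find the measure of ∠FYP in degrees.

1. ∠MFP = 61°  [same arc MP]
2. ∠FPM = 92°  [cyclic MPFY, opposite ∠P+∠Y]
3. ∠FMP = 27°  [△MPF]
4. ∠FYP = 27°  [same arc PF]

∠FYP = 27°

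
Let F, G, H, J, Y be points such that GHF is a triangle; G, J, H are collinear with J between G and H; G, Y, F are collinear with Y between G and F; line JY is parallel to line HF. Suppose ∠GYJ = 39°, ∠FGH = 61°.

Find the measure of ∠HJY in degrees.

1. ∠GFH = 39°  [JY∥HF, corresponding at Y]
2. ∠FHG = 80°  [△GHF]
3. ∠GJY = 80°  [JY∥HF, corresponding at J]
4. ∠HJY = 100°  [linear pair at J on GH]

∠HJY = 100°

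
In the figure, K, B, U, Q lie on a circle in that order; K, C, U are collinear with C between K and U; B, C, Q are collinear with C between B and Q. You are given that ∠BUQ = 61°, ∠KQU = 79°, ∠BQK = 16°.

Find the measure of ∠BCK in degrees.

1. ∠BKQ = 119°  [cyclic KBUQ, opposite ∠K+∠U]
2. ∠KBU = 101°  [cyclic KBUQ, opposite ∠B+∠Q]
3. ∠BUK = 16°  [same arc KB]
4. ∠KBQ = 45°  [△KBQ]
5. ∠BKU = 63°  [△KBU]
6. ∠BCK = 72°  [△KCB]

∠BCK = 72°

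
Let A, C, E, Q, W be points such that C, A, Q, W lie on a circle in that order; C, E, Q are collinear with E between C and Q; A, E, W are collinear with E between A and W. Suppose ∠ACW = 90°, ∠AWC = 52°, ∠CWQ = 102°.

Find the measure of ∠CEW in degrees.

∠CEW = 88°

1. ∠CAW = 38°  [△CAW]
2. ∠CQW = 38°  [same arc CW]
3. ∠QCW = 40°  [△CQW]
4. ∠CEW = 88°  [△CEW]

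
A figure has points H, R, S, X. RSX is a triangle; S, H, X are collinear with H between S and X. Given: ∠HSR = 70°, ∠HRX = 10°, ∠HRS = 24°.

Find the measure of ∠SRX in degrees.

1. ∠RHS = 86°  [△RSH]
2. ∠RSX = 70°  [H on ray SX]
3. ∠RHX = 94°  [linear pair at H on SX]
4. ∠HXR = 76°  [△RHX]
5. ∠RXS = 76°  [H on ray XS]
6. ∠SRX = 34°  [△RSX]

∠SRX = 34°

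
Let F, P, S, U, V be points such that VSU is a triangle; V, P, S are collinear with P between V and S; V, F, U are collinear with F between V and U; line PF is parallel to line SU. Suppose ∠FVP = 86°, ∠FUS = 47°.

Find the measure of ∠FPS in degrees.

∠FPS = 133°

1. ∠SVU = 86°  [P on VS, F on VU]
2. ∠SUV = 47°  [F on ray UV]
3. ∠USV = 47°  [△VSU]
4. ∠FPV = 47°  [PF∥SU, corresponding at P]
5. ∠FPS = 133°  [linear pair at P on VS]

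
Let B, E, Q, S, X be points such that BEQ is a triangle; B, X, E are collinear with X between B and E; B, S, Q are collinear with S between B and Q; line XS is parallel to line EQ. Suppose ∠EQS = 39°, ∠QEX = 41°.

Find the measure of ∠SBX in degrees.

∠SBX = 100°

1. ∠BQE = 39°  [S on ray QB]
2. ∠BEQ = 41°  [X on ray EB]
3. ∠EBQ = 100°  [△BEQ]
4. ∠SBX = 100°  [X on BE, S on BQ]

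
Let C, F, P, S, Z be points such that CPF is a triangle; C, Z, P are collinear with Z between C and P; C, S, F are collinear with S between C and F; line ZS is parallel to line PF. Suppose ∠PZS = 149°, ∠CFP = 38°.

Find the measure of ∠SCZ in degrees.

∠SCZ = 111°

1. ∠CZS = 31°  [linear pair at Z on CP]
2. ∠CSZ = 38°  [ZS∥PF, corresponding at S]
3. ∠SCZ = 111°  [△CZS]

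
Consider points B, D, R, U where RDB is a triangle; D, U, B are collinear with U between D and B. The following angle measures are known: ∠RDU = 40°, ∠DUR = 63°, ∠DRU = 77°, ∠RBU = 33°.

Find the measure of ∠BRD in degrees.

∠BRD = 107°

1. ∠BDR = 40°  [U on ray DB]
2. ∠DBR = 33°  [U on ray BD]
3. ∠BRD = 107°  [△RDB]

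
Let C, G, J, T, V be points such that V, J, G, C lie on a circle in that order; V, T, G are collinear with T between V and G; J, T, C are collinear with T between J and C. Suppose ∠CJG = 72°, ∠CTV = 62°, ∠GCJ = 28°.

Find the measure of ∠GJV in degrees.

∠GJV = 106°

1. ∠GTJ = 62°  [vertical angles at T]
2. ∠GVJ = 28°  [same arc JG]
3. ∠JGV = 46°  [△JTG]
4. ∠GJV = 106°  [△VJG]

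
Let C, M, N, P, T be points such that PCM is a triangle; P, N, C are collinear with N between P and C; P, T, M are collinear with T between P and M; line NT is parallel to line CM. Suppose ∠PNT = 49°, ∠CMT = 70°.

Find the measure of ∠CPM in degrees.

∠CPM = 61°

1. ∠MCP = 49°  [NT∥CM, corresponding at N]
2. ∠CMP = 70°  [T on ray MP]
3. ∠CPM = 61°  [△PCM]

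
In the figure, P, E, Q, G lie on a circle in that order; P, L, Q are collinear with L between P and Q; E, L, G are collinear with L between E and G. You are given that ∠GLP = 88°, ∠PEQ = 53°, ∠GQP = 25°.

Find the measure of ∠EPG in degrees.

∠EPG = 91°

1. ∠PGQ = 127°  [cyclic PEQG, opposite ∠E+∠G]
2. ∠GEP = 25°  [same arc PG]
3. ∠GPQ = 28°  [△PQG]
4. ∠EGP = 64°  [△PLG]
5. ∠EPG = 91°  [△PEG]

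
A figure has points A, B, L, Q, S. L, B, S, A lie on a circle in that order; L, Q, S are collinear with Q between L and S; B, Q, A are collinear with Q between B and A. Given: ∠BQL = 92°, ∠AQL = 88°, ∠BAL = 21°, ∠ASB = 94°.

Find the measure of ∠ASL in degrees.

∠ASL = 73°

1. ∠ALB = 86°  [cyclic LBSA, opposite ∠L+∠S]
2. ∠ABL = 73°  [△LBA]
3. ∠ASL = 73°  [same arc LA]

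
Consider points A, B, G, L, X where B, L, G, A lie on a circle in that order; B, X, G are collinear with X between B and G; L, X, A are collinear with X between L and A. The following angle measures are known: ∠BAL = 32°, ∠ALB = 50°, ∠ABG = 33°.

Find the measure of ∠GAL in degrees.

∠GAL = 65°

1. ∠AXB = 115°  [△BXA]
2. ∠AGB = 50°  [same arc BA]
3. ∠AXG = 65°  [linear pair at X on BG]
4. ∠GAL = 65°  [△GXA]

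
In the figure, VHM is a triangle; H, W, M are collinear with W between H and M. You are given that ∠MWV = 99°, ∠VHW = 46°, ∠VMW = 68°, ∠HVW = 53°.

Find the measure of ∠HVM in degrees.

∠HVM = 66°

1. ∠MHV = 46°  [W on ray HM]
2. ∠HMV = 68°  [W on ray MH]
3. ∠HVM = 66°  [△VHM]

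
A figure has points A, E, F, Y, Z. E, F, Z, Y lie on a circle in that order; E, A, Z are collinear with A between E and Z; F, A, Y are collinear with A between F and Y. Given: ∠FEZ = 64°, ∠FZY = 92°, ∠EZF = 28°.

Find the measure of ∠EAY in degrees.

∠EAY = 128°

1. ∠FYZ = 64°  [same arc FZ]
2. ∠YFZ = 24°  [△FZY]
3. ∠EYF = 28°  [same arc EF]
4. ∠YEZ = 24°  [same arc ZY]
5. ∠EAY = 128°  [△EAY]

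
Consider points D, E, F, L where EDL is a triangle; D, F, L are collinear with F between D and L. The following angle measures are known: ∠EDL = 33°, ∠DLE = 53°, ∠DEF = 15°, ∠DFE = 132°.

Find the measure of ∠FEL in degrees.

∠FEL = 79°

1. ∠ELF = 53°  [F on ray LD]
2. ∠EFL = 48°  [linear pair at F on DL]
3. ∠FEL = 79°  [△EFL]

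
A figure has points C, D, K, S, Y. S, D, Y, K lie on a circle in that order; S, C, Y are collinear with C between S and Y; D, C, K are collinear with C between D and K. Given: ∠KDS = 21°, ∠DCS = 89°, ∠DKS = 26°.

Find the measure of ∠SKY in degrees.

1. ∠DSY = 70°  [△SCD]
2. ∠DYS = 26°  [same arc SD]
3. ∠SDY = 84°  [△SDY]
4. ∠SKY = 96°  [cyclic SDYK, opposite ∠D+∠K]

∠SKY = 96°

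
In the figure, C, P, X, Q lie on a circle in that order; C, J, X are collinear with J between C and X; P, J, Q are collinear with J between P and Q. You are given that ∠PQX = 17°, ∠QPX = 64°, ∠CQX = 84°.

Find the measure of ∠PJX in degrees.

∠PJX = 49°

1. ∠PCX = 17°  [same arc PX]
2. ∠CPX = 96°  [cyclic CPXQ, opposite ∠P+∠Q]
3. ∠CXP = 67°  [△CPX]
4. ∠PJX = 49°  [△PJX]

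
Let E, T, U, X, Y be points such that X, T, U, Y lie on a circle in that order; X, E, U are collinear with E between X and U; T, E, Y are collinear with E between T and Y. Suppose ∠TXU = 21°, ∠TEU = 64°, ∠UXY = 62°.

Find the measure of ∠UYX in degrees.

1. ∠TYU = 21°  [same arc TU]
2. ∠XEY = 64°  [vertical angles at E]
3. ∠UEY = 116°  [linear pair at E on XU]
4. ∠XUY = 43°  [△UEY]
5. ∠UYX = 75°  [△XUY]

∠UYX = 75°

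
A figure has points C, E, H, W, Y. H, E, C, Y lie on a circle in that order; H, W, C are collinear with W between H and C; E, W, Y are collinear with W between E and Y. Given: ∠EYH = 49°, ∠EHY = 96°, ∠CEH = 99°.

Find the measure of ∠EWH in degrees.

1. ∠ECH = 49°  [same arc HE]
2. ∠HEY = 35°  [△HEY]
3. ∠CHE = 32°  [△HEC]
4. ∠EWH = 113°  [△HWE]

∠EWH = 113°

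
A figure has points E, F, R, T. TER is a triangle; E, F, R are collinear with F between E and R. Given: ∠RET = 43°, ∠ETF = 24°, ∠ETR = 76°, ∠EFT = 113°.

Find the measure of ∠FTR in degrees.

∠FTR = 52°

1. ∠ERT = 61°  [△TER]
2. ∠RFT = 67°  [linear pair at F on ER]
3. ∠FRT = 61°  [F on ray RE]
4. ∠FTR = 52°  [△TFR]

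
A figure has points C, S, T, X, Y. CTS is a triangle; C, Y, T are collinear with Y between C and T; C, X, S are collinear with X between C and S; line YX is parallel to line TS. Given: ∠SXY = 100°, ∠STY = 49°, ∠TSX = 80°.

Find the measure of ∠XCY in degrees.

1. ∠CTS = 49°  [Y on ray TC]
2. ∠CST = 80°  [X on ray SC]
3. ∠SCT = 51°  [△CTS]
4. ∠XCY = 51°  [Y on CT, X on CS]

∠XCY = 51°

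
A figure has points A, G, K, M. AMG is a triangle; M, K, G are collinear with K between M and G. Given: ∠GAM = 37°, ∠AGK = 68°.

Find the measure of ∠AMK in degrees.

∠AMK = 75°

1. ∠AGM = 68°  [K on ray GM]
2. ∠AMG = 75°  [△AMG]
3. ∠AMK = 75°  [K on ray MG]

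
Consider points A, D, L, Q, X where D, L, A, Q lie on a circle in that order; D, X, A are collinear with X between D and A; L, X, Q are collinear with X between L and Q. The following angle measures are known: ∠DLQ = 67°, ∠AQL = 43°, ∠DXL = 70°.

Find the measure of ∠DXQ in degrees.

∠DXQ = 110°

1. ∠DAQ = 67°  [same arc DQ]
2. ∠AXQ = 70°  [△AXQ]
3. ∠DXQ = 110°  [linear pair at X on DA]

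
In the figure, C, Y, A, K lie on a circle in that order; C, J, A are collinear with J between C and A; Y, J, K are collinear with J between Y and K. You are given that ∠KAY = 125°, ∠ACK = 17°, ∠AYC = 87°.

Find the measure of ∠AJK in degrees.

∠AJK = 72°

1. ∠AYK = 17°  [same arc AK]
2. ∠AKC = 93°  [cyclic CYAK, opposite ∠Y+∠K]
3. ∠AKY = 38°  [△YAK]
4. ∠CAK = 70°  [△CAK]
5. ∠AJK = 72°  [△AJK]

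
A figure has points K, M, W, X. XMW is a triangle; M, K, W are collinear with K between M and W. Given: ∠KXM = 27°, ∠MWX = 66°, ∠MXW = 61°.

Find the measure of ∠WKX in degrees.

∠WKX = 80°

1. ∠WMX = 53°  [△XMW]
2. ∠KMX = 53°  [K on ray MW]
3. ∠MKX = 100°  [△XMK]
4. ∠WKX = 80°  [linear pair at K on MW]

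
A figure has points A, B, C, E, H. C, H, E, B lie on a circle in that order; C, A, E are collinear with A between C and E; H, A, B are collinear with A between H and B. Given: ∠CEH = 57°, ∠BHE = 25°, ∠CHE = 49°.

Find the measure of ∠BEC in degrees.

∠BEC = 24°

1. ∠BCE = 25°  [same arc EB]
2. ∠CBE = 131°  [cyclic CHEB, opposite ∠H+∠B]
3. ∠BEC = 24°  [△CEB]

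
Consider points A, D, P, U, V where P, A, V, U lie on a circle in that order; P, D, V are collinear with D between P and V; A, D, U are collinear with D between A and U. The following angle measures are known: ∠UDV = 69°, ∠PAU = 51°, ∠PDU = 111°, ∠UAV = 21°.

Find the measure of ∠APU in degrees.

∠APU = 81°

1. ∠UPV = 21°  [same arc VU]
2. ∠AUP = 48°  [△PDU]
3. ∠APU = 81°  [△PAU]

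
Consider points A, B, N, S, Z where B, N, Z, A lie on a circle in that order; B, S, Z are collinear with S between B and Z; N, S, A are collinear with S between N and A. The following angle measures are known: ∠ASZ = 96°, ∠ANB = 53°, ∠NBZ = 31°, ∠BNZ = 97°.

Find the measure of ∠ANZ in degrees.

∠ANZ = 44°

1. ∠BSN = 96°  [vertical angles at S]
2. ∠BZN = 52°  [△BNZ]
3. ∠NSZ = 84°  [linear pair at S on BZ]
4. ∠ANZ = 44°  [△NSZ]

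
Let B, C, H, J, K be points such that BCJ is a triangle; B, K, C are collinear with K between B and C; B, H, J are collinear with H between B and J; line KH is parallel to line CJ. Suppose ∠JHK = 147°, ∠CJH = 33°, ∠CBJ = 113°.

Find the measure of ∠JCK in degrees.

1. ∠BJC = 33°  [H on ray JB]
2. ∠BCJ = 34°  [△BCJ]
3. ∠JCK = 34°  [K on ray CB]

∠JCK = 34°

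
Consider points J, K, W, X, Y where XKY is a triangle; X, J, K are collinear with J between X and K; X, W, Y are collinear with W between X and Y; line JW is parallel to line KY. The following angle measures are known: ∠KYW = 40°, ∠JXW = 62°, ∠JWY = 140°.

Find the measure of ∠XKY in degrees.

1. ∠KYX = 40°  [W on ray YX]
2. ∠KXY = 62°  [J on XK, W on XY]
3. ∠XKY = 78°  [△XKY]

∠XKY = 78°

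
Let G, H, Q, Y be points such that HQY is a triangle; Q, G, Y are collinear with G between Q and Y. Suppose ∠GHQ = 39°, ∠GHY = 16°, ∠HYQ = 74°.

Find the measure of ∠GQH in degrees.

1. ∠GYH = 74°  [G on ray YQ]
2. ∠HGY = 90°  [△HGY]
3. ∠HGQ = 90°  [linear pair at G on QY]
4. ∠GQH = 51°  [△HQG]

∠GQH = 51°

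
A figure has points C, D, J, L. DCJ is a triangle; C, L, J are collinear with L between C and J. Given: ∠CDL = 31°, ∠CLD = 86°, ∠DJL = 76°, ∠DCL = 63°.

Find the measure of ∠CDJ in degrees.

1. ∠CJD = 76°  [L on ray JC]
2. ∠DCJ = 63°  [L on ray CJ]
3. ∠CDJ = 41°  [△DCJ]

∠CDJ = 41°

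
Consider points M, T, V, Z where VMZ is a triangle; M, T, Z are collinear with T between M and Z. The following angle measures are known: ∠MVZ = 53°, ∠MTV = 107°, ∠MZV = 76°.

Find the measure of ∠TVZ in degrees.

∠TVZ = 31°

1. ∠VTZ = 73°  [linear pair at T on MZ]
2. ∠TZV = 76°  [T on ray ZM]
3. ∠TVZ = 31°  [△VTZ]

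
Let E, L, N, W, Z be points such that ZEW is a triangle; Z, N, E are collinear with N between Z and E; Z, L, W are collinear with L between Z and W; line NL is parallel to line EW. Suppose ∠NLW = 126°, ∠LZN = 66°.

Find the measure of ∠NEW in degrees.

1. ∠NLZ = 54°  [linear pair at L on ZW]
2. ∠LNZ = 60°  [△ZNL]
3. ∠ENL = 120°  [linear pair at N on ZE]
4. ∠NEW = 60°  [NL∥EW, co-interior at E–N]

∠NEW = 60°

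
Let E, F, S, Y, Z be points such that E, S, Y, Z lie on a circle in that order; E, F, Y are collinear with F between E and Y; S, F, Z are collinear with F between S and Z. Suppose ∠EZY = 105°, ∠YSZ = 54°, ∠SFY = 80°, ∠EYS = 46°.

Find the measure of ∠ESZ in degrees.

1. ∠ESY = 75°  [cyclic ESYZ, opposite ∠S+∠Z]
2. ∠EFS = 100°  [linear pair at F on EY]
3. ∠SEY = 59°  [△ESY]
4. ∠ESZ = 21°  [△EFS]

∠ESZ = 21°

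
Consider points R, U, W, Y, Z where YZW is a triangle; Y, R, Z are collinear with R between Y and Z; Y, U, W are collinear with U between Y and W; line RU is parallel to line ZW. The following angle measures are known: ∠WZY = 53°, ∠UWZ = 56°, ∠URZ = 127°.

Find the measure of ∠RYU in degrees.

∠RYU = 71°

1. ∠YWZ = 56°  [U on ray WY]
2. ∠WYZ = 71°  [△YZW]
3. ∠RYU = 71°  [R on YZ, U on YW]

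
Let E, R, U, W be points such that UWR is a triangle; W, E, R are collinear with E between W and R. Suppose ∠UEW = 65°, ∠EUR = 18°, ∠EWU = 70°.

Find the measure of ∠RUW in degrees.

∠RUW = 63°

1. ∠REU = 115°  [linear pair at E on WR]
2. ∠ERU = 47°  [△UER]
3. ∠RWU = 70°  [E on ray WR]
4. ∠URW = 47°  [E on ray RW]
5. ∠RUW = 63°  [△UWR]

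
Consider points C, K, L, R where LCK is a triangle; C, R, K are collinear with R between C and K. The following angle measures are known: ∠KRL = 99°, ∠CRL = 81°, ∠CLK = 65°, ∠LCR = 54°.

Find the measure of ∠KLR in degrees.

∠KLR = 20°

1. ∠KCL = 54°  [R on ray CK]
2. ∠CKL = 61°  [△LCK]
3. ∠LKR = 61°  [R on ray KC]
4. ∠KLR = 20°  [△LRK]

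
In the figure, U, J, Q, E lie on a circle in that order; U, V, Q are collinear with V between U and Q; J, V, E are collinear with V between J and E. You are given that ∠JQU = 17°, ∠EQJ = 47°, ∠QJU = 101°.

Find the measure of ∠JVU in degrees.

1. ∠JEU = 17°  [same arc UJ]
2. ∠JUQ = 62°  [△UJQ]
3. ∠EUJ = 133°  [cyclic UJQE, opposite ∠U+∠Q]
4. ∠EJU = 30°  [△UJE]
5. ∠JVU = 88°  [△UVJ]

∠JVU = 88°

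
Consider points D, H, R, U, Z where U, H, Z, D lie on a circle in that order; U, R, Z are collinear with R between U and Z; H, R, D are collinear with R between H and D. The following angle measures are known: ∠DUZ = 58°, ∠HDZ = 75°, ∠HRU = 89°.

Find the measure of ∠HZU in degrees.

1. ∠DHZ = 58°  [same arc ZD]
2. ∠HRZ = 91°  [linear pair at R on UZ]
3. ∠HZU = 31°  [△HRZ]

∠HZU = 31°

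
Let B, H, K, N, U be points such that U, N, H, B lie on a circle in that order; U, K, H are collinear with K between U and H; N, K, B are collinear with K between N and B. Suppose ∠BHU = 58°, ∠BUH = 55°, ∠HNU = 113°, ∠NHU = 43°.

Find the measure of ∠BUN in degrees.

∠BUN = 79°

1. ∠BNU = 58°  [same arc UB]
2. ∠NBU = 43°  [same arc UN]
3. ∠BUN = 79°  [△UNB]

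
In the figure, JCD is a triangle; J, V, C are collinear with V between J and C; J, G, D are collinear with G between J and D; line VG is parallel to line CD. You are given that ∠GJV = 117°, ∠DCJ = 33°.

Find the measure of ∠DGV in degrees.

1. ∠CJD = 117°  [V on JC, G on JD]
2. ∠CDJ = 30°  [△JCD]
3. ∠JGV = 30°  [VG∥CD, corresponding at G]
4. ∠DGV = 150°  [linear pair at G on JD]

∠DGV = 150°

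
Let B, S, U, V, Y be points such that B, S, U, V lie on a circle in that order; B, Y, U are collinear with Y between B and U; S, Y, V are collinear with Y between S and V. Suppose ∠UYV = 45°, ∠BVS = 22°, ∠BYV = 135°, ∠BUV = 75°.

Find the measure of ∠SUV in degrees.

1. ∠SVU = 60°  [△UYV]
2. ∠BUS = 22°  [same arc BS]
3. ∠SYU = 135°  [vertical angles at Y]
4. ∠USV = 23°  [△SYU]
5. ∠SUV = 97°  [△SUV]

∠SUV = 97°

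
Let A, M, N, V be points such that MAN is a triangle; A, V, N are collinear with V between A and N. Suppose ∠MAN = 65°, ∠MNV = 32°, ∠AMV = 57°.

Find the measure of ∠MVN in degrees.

∠MVN = 122°

1. ∠MAV = 65°  [V on ray AN]
2. ∠AVM = 58°  [△MAV]
3. ∠MVN = 122°  [linear pair at V on AN]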